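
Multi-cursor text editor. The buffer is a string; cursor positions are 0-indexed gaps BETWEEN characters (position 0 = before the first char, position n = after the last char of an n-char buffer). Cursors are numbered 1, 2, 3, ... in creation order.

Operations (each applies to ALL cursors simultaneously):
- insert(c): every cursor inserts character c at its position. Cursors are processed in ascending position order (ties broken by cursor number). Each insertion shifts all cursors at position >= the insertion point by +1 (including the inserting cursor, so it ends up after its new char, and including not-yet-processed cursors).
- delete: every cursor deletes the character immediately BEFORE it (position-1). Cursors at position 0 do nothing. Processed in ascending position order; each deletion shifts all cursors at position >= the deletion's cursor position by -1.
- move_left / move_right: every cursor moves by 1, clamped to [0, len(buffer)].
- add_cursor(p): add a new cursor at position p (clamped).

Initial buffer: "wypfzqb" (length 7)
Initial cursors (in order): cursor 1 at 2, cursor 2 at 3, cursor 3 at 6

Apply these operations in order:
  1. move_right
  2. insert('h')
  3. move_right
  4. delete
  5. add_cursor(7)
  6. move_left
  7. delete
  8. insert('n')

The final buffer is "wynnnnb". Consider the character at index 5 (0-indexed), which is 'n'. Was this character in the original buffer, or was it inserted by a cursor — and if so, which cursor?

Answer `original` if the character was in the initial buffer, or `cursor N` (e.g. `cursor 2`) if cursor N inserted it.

Answer: cursor 4

Derivation:
After op 1 (move_right): buffer="wypfzqb" (len 7), cursors c1@3 c2@4 c3@7, authorship .......
After op 2 (insert('h')): buffer="wyphfhzqbh" (len 10), cursors c1@4 c2@6 c3@10, authorship ...1.2...3
After op 3 (move_right): buffer="wyphfhzqbh" (len 10), cursors c1@5 c2@7 c3@10, authorship ...1.2...3
After op 4 (delete): buffer="wyphhqb" (len 7), cursors c1@4 c2@5 c3@7, authorship ...12..
After op 5 (add_cursor(7)): buffer="wyphhqb" (len 7), cursors c1@4 c2@5 c3@7 c4@7, authorship ...12..
After op 6 (move_left): buffer="wyphhqb" (len 7), cursors c1@3 c2@4 c3@6 c4@6, authorship ...12..
After op 7 (delete): buffer="wyb" (len 3), cursors c1@2 c2@2 c3@2 c4@2, authorship ...
After op 8 (insert('n')): buffer="wynnnnb" (len 7), cursors c1@6 c2@6 c3@6 c4@6, authorship ..1234.
Authorship (.=original, N=cursor N): . . 1 2 3 4 .
Index 5: author = 4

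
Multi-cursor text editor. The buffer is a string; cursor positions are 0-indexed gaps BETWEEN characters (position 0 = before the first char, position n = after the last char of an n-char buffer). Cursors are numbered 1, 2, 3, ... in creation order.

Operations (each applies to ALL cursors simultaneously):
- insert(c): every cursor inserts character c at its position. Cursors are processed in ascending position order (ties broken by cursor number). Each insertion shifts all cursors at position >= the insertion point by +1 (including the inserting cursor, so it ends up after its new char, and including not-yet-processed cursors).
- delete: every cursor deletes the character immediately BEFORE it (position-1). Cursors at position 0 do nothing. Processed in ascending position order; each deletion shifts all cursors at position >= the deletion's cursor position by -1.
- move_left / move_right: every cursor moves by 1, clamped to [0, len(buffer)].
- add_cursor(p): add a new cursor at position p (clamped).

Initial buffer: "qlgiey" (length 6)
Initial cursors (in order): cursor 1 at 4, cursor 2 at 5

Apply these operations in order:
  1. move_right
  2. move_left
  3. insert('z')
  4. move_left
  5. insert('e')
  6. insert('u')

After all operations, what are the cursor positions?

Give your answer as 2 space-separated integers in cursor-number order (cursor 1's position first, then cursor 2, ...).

Answer: 6 10

Derivation:
After op 1 (move_right): buffer="qlgiey" (len 6), cursors c1@5 c2@6, authorship ......
After op 2 (move_left): buffer="qlgiey" (len 6), cursors c1@4 c2@5, authorship ......
After op 3 (insert('z')): buffer="qlgizezy" (len 8), cursors c1@5 c2@7, authorship ....1.2.
After op 4 (move_left): buffer="qlgizezy" (len 8), cursors c1@4 c2@6, authorship ....1.2.
After op 5 (insert('e')): buffer="qlgiezeezy" (len 10), cursors c1@5 c2@8, authorship ....11.22.
After op 6 (insert('u')): buffer="qlgieuzeeuzy" (len 12), cursors c1@6 c2@10, authorship ....111.222.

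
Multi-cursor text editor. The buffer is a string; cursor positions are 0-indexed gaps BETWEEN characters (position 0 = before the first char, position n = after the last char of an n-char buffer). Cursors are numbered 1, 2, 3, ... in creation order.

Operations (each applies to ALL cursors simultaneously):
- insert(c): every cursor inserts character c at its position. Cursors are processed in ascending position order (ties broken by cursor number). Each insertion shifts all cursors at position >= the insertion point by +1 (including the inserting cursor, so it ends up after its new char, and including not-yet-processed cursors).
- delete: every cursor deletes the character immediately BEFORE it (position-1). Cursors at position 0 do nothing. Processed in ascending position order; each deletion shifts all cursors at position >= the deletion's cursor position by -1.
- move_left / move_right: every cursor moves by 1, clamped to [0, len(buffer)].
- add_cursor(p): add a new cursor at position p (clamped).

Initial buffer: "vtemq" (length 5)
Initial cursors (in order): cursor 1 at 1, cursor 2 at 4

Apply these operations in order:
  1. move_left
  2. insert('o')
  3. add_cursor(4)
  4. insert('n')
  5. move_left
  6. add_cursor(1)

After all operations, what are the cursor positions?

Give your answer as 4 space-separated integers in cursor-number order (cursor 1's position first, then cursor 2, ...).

Answer: 1 7 5 1

Derivation:
After op 1 (move_left): buffer="vtemq" (len 5), cursors c1@0 c2@3, authorship .....
After op 2 (insert('o')): buffer="ovteomq" (len 7), cursors c1@1 c2@5, authorship 1...2..
After op 3 (add_cursor(4)): buffer="ovteomq" (len 7), cursors c1@1 c3@4 c2@5, authorship 1...2..
After op 4 (insert('n')): buffer="onvtenonmq" (len 10), cursors c1@2 c3@6 c2@8, authorship 11...322..
After op 5 (move_left): buffer="onvtenonmq" (len 10), cursors c1@1 c3@5 c2@7, authorship 11...322..
After op 6 (add_cursor(1)): buffer="onvtenonmq" (len 10), cursors c1@1 c4@1 c3@5 c2@7, authorship 11...322..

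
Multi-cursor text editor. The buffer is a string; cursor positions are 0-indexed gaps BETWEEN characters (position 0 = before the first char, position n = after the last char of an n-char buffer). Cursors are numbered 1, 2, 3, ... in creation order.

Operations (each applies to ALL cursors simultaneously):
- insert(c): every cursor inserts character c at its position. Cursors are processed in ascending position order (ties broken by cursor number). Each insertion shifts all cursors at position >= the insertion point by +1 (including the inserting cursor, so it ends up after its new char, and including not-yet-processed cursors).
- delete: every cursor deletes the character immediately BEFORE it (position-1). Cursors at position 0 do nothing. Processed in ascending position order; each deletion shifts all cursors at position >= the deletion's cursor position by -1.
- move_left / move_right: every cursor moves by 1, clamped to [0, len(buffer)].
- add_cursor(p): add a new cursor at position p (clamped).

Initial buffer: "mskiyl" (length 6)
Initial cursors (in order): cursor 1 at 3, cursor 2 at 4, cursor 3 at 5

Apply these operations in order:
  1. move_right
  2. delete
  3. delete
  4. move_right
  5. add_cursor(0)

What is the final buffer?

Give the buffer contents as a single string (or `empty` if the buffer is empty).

Answer: empty

Derivation:
After op 1 (move_right): buffer="mskiyl" (len 6), cursors c1@4 c2@5 c3@6, authorship ......
After op 2 (delete): buffer="msk" (len 3), cursors c1@3 c2@3 c3@3, authorship ...
After op 3 (delete): buffer="" (len 0), cursors c1@0 c2@0 c3@0, authorship 
After op 4 (move_right): buffer="" (len 0), cursors c1@0 c2@0 c3@0, authorship 
After op 5 (add_cursor(0)): buffer="" (len 0), cursors c1@0 c2@0 c3@0 c4@0, authorship 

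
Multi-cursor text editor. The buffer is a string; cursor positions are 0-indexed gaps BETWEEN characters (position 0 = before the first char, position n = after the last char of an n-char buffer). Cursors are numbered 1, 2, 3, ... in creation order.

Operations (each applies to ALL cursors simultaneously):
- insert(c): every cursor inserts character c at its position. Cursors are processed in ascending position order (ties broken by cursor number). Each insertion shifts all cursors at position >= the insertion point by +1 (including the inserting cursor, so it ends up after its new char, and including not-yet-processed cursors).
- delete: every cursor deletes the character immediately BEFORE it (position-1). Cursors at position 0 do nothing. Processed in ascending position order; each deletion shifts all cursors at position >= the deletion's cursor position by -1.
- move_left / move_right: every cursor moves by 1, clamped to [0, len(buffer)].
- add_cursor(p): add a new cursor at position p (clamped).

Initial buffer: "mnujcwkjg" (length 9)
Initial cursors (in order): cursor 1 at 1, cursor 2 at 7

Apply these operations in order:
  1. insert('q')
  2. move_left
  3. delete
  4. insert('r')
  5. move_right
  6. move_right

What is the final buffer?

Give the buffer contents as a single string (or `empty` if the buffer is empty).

After op 1 (insert('q')): buffer="mqnujcwkqjg" (len 11), cursors c1@2 c2@9, authorship .1......2..
After op 2 (move_left): buffer="mqnujcwkqjg" (len 11), cursors c1@1 c2@8, authorship .1......2..
After op 3 (delete): buffer="qnujcwqjg" (len 9), cursors c1@0 c2@6, authorship 1.....2..
After op 4 (insert('r')): buffer="rqnujcwrqjg" (len 11), cursors c1@1 c2@8, authorship 11.....22..
After op 5 (move_right): buffer="rqnujcwrqjg" (len 11), cursors c1@2 c2@9, authorship 11.....22..
After op 6 (move_right): buffer="rqnujcwrqjg" (len 11), cursors c1@3 c2@10, authorship 11.....22..

Answer: rqnujcwrqjg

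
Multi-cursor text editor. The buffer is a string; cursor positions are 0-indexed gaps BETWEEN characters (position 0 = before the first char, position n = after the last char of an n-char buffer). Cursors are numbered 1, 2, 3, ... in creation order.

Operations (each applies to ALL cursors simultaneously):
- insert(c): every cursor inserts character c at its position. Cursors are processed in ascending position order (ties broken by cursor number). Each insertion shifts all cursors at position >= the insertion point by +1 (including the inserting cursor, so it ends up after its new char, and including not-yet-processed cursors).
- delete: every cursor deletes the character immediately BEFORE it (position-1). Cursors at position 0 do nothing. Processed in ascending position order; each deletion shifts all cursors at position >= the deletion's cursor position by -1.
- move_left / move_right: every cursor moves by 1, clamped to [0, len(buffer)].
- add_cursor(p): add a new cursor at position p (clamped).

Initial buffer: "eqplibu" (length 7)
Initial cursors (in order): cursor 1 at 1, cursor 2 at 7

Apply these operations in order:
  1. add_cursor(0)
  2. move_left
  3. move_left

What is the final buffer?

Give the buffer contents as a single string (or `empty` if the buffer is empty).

After op 1 (add_cursor(0)): buffer="eqplibu" (len 7), cursors c3@0 c1@1 c2@7, authorship .......
After op 2 (move_left): buffer="eqplibu" (len 7), cursors c1@0 c3@0 c2@6, authorship .......
After op 3 (move_left): buffer="eqplibu" (len 7), cursors c1@0 c3@0 c2@5, authorship .......

Answer: eqplibu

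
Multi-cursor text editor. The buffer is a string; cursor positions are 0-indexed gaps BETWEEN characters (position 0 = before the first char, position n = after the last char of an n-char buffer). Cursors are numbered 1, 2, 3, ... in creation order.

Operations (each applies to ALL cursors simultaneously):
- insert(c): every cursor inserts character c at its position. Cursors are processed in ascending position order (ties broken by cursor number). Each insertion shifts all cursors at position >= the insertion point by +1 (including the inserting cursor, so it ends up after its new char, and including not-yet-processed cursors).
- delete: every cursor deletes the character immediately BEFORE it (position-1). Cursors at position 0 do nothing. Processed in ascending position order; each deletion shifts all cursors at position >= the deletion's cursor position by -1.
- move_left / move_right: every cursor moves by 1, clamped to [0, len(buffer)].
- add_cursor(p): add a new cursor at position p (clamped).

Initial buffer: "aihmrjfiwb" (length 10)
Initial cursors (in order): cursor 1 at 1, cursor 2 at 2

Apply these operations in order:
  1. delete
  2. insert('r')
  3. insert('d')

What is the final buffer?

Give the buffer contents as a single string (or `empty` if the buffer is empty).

After op 1 (delete): buffer="hmrjfiwb" (len 8), cursors c1@0 c2@0, authorship ........
After op 2 (insert('r')): buffer="rrhmrjfiwb" (len 10), cursors c1@2 c2@2, authorship 12........
After op 3 (insert('d')): buffer="rrddhmrjfiwb" (len 12), cursors c1@4 c2@4, authorship 1212........

Answer: rrddhmrjfiwb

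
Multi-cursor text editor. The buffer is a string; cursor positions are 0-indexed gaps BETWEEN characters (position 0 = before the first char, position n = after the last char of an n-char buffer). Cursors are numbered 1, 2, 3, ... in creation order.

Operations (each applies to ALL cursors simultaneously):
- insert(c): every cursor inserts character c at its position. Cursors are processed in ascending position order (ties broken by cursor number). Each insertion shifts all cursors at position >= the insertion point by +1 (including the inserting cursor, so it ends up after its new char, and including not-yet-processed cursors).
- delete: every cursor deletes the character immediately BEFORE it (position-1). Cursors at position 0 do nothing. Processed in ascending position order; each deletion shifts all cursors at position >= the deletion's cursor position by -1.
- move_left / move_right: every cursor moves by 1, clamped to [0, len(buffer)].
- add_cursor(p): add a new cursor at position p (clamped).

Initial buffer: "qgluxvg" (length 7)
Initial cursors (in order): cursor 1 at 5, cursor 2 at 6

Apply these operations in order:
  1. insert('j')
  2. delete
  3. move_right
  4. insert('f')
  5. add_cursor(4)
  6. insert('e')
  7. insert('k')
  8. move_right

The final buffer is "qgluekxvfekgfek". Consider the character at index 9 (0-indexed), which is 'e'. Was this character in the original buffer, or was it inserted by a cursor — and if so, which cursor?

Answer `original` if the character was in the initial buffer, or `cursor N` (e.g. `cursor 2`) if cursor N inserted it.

After op 1 (insert('j')): buffer="qgluxjvjg" (len 9), cursors c1@6 c2@8, authorship .....1.2.
After op 2 (delete): buffer="qgluxvg" (len 7), cursors c1@5 c2@6, authorship .......
After op 3 (move_right): buffer="qgluxvg" (len 7), cursors c1@6 c2@7, authorship .......
After op 4 (insert('f')): buffer="qgluxvfgf" (len 9), cursors c1@7 c2@9, authorship ......1.2
After op 5 (add_cursor(4)): buffer="qgluxvfgf" (len 9), cursors c3@4 c1@7 c2@9, authorship ......1.2
After op 6 (insert('e')): buffer="qgluexvfegfe" (len 12), cursors c3@5 c1@9 c2@12, authorship ....3..11.22
After op 7 (insert('k')): buffer="qgluekxvfekgfek" (len 15), cursors c3@6 c1@11 c2@15, authorship ....33..111.222
After op 8 (move_right): buffer="qgluekxvfekgfek" (len 15), cursors c3@7 c1@12 c2@15, authorship ....33..111.222
Authorship (.=original, N=cursor N): . . . . 3 3 . . 1 1 1 . 2 2 2
Index 9: author = 1

Answer: cursor 1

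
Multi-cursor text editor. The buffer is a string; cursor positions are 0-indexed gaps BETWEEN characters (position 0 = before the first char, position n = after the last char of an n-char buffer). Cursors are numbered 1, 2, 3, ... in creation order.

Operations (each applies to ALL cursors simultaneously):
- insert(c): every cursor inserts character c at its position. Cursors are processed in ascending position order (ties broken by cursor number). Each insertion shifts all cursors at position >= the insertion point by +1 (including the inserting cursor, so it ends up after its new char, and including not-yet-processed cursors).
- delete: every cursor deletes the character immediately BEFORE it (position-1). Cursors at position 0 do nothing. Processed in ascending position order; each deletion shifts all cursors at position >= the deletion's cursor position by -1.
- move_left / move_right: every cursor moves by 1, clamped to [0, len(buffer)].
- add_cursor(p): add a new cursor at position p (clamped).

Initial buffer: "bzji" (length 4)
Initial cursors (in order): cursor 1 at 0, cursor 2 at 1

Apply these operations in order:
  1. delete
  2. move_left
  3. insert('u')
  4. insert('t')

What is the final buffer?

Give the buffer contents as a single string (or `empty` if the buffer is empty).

Answer: uuttzji

Derivation:
After op 1 (delete): buffer="zji" (len 3), cursors c1@0 c2@0, authorship ...
After op 2 (move_left): buffer="zji" (len 3), cursors c1@0 c2@0, authorship ...
After op 3 (insert('u')): buffer="uuzji" (len 5), cursors c1@2 c2@2, authorship 12...
After op 4 (insert('t')): buffer="uuttzji" (len 7), cursors c1@4 c2@4, authorship 1212...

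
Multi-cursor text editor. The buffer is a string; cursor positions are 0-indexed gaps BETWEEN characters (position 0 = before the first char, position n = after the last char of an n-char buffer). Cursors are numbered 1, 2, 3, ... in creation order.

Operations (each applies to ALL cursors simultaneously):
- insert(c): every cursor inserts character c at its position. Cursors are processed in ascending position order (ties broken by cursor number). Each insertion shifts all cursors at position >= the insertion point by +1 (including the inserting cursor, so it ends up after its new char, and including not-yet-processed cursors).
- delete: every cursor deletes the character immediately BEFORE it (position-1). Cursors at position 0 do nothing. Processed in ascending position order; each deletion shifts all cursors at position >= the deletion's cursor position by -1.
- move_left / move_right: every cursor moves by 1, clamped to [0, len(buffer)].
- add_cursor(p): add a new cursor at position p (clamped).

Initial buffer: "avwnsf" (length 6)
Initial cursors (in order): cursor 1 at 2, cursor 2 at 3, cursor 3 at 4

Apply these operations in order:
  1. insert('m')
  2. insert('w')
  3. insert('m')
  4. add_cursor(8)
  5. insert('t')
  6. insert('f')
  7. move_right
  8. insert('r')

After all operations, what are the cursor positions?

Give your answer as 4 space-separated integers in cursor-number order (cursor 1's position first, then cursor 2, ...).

Answer: 9 19 26 15

Derivation:
After op 1 (insert('m')): buffer="avmwmnmsf" (len 9), cursors c1@3 c2@5 c3@7, authorship ..1.2.3..
After op 2 (insert('w')): buffer="avmwwmwnmwsf" (len 12), cursors c1@4 c2@7 c3@10, authorship ..11.22.33..
After op 3 (insert('m')): buffer="avmwmwmwmnmwmsf" (len 15), cursors c1@5 c2@9 c3@13, authorship ..111.222.333..
After op 4 (add_cursor(8)): buffer="avmwmwmwmnmwmsf" (len 15), cursors c1@5 c4@8 c2@9 c3@13, authorship ..111.222.333..
After op 5 (insert('t')): buffer="avmwmtwmwtmtnmwmtsf" (len 19), cursors c1@6 c4@10 c2@12 c3@17, authorship ..1111.22422.3333..
After op 6 (insert('f')): buffer="avmwmtfwmwtfmtfnmwmtfsf" (len 23), cursors c1@7 c4@12 c2@15 c3@21, authorship ..11111.2244222.33333..
After op 7 (move_right): buffer="avmwmtfwmwtfmtfnmwmtfsf" (len 23), cursors c1@8 c4@13 c2@16 c3@22, authorship ..11111.2244222.33333..
After op 8 (insert('r')): buffer="avmwmtfwrmwtfmrtfnrmwmtfsrf" (len 27), cursors c1@9 c4@15 c2@19 c3@26, authorship ..11111.122442422.233333.3.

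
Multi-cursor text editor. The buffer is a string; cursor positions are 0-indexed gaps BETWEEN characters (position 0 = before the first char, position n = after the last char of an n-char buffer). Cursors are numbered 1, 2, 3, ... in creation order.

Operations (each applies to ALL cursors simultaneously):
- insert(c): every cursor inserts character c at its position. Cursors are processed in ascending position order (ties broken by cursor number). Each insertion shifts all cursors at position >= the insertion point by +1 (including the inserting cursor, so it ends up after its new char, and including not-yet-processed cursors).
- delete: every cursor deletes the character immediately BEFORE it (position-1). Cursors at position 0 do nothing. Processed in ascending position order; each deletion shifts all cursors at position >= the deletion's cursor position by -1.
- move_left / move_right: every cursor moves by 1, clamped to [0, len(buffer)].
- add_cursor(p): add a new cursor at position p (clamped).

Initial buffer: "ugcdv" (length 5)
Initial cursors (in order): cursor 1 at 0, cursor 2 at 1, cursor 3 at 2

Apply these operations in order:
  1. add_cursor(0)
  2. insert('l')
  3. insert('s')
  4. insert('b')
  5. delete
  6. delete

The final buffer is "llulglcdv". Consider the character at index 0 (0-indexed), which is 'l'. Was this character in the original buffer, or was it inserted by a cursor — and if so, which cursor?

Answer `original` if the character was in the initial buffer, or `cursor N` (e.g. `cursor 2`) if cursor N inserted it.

After op 1 (add_cursor(0)): buffer="ugcdv" (len 5), cursors c1@0 c4@0 c2@1 c3@2, authorship .....
After op 2 (insert('l')): buffer="llulglcdv" (len 9), cursors c1@2 c4@2 c2@4 c3@6, authorship 14.2.3...
After op 3 (insert('s')): buffer="llssulsglscdv" (len 13), cursors c1@4 c4@4 c2@7 c3@10, authorship 1414.22.33...
After op 4 (insert('b')): buffer="llssbbulsbglsbcdv" (len 17), cursors c1@6 c4@6 c2@10 c3@14, authorship 141414.222.333...
After op 5 (delete): buffer="llssulsglscdv" (len 13), cursors c1@4 c4@4 c2@7 c3@10, authorship 1414.22.33...
After op 6 (delete): buffer="llulglcdv" (len 9), cursors c1@2 c4@2 c2@4 c3@6, authorship 14.2.3...
Authorship (.=original, N=cursor N): 1 4 . 2 . 3 . . .
Index 0: author = 1

Answer: cursor 1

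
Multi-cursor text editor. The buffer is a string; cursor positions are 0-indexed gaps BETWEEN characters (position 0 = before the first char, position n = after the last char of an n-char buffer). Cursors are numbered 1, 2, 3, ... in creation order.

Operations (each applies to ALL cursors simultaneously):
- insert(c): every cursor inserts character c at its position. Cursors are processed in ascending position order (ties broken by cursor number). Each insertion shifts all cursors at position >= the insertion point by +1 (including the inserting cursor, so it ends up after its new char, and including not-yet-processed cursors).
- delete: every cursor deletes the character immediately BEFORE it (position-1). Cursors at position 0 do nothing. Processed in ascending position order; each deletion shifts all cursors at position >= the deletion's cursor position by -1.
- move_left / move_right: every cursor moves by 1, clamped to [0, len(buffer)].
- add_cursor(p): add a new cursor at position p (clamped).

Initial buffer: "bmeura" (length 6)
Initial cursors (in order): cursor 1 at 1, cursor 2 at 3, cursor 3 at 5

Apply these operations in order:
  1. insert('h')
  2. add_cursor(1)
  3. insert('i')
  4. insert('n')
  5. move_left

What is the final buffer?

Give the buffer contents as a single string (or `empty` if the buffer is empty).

Answer: binhinmehinurhina

Derivation:
After op 1 (insert('h')): buffer="bhmehurha" (len 9), cursors c1@2 c2@5 c3@8, authorship .1..2..3.
After op 2 (add_cursor(1)): buffer="bhmehurha" (len 9), cursors c4@1 c1@2 c2@5 c3@8, authorship .1..2..3.
After op 3 (insert('i')): buffer="bihimehiurhia" (len 13), cursors c4@2 c1@4 c2@8 c3@12, authorship .411..22..33.
After op 4 (insert('n')): buffer="binhinmehinurhina" (len 17), cursors c4@3 c1@6 c2@11 c3@16, authorship .44111..222..333.
After op 5 (move_left): buffer="binhinmehinurhina" (len 17), cursors c4@2 c1@5 c2@10 c3@15, authorship .44111..222..333.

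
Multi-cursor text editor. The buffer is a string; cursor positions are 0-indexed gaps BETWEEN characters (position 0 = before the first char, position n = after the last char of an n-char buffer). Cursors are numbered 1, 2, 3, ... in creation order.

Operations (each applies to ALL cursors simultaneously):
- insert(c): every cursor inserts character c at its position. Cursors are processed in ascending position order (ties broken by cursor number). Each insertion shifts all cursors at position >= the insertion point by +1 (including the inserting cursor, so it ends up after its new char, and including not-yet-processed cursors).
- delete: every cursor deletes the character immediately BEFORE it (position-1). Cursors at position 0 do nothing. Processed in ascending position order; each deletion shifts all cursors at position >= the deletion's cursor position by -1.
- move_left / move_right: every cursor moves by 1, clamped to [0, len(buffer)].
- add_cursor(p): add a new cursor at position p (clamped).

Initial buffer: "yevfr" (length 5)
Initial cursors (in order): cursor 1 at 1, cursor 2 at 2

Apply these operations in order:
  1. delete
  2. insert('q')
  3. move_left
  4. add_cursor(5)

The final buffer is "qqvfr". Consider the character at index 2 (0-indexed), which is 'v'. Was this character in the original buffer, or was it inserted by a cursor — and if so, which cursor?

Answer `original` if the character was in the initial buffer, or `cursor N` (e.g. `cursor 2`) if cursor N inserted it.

Answer: original

Derivation:
After op 1 (delete): buffer="vfr" (len 3), cursors c1@0 c2@0, authorship ...
After op 2 (insert('q')): buffer="qqvfr" (len 5), cursors c1@2 c2@2, authorship 12...
After op 3 (move_left): buffer="qqvfr" (len 5), cursors c1@1 c2@1, authorship 12...
After op 4 (add_cursor(5)): buffer="qqvfr" (len 5), cursors c1@1 c2@1 c3@5, authorship 12...
Authorship (.=original, N=cursor N): 1 2 . . .
Index 2: author = original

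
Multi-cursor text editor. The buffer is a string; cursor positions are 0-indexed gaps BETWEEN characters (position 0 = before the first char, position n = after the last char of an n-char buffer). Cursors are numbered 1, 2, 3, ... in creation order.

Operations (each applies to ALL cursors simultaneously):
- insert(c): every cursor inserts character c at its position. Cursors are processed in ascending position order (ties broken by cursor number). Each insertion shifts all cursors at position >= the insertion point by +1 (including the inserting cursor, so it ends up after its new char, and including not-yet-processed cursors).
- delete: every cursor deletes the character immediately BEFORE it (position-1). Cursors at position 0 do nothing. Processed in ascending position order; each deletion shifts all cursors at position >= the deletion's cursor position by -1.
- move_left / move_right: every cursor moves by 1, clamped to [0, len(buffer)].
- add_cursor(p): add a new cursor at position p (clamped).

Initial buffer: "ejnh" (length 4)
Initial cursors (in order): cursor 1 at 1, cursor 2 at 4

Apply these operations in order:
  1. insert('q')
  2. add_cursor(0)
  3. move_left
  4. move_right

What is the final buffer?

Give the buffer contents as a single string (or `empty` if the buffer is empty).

After op 1 (insert('q')): buffer="eqjnhq" (len 6), cursors c1@2 c2@6, authorship .1...2
After op 2 (add_cursor(0)): buffer="eqjnhq" (len 6), cursors c3@0 c1@2 c2@6, authorship .1...2
After op 3 (move_left): buffer="eqjnhq" (len 6), cursors c3@0 c1@1 c2@5, authorship .1...2
After op 4 (move_right): buffer="eqjnhq" (len 6), cursors c3@1 c1@2 c2@6, authorship .1...2

Answer: eqjnhq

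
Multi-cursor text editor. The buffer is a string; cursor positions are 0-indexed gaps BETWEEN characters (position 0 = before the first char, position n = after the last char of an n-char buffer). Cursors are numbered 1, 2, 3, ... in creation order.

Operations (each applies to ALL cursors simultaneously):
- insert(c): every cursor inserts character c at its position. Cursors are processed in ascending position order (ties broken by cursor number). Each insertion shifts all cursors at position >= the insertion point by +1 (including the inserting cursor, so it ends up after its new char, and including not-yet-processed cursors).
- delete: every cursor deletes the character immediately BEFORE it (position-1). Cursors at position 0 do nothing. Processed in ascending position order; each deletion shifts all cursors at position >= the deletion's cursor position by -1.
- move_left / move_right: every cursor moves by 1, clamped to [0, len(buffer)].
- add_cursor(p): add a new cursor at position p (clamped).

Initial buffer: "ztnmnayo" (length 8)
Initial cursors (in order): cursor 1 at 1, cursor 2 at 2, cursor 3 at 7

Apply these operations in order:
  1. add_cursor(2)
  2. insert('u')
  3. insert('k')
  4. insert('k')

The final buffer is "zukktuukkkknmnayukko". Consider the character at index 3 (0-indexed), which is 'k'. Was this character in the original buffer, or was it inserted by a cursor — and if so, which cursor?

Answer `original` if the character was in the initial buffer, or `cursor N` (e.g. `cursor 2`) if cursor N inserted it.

Answer: cursor 1

Derivation:
After op 1 (add_cursor(2)): buffer="ztnmnayo" (len 8), cursors c1@1 c2@2 c4@2 c3@7, authorship ........
After op 2 (insert('u')): buffer="zutuunmnayuo" (len 12), cursors c1@2 c2@5 c4@5 c3@11, authorship .1.24.....3.
After op 3 (insert('k')): buffer="zuktuukknmnayuko" (len 16), cursors c1@3 c2@8 c4@8 c3@15, authorship .11.2424.....33.
After op 4 (insert('k')): buffer="zukktuukkkknmnayukko" (len 20), cursors c1@4 c2@11 c4@11 c3@19, authorship .111.242424.....333.
Authorship (.=original, N=cursor N): . 1 1 1 . 2 4 2 4 2 4 . . . . . 3 3 3 .
Index 3: author = 1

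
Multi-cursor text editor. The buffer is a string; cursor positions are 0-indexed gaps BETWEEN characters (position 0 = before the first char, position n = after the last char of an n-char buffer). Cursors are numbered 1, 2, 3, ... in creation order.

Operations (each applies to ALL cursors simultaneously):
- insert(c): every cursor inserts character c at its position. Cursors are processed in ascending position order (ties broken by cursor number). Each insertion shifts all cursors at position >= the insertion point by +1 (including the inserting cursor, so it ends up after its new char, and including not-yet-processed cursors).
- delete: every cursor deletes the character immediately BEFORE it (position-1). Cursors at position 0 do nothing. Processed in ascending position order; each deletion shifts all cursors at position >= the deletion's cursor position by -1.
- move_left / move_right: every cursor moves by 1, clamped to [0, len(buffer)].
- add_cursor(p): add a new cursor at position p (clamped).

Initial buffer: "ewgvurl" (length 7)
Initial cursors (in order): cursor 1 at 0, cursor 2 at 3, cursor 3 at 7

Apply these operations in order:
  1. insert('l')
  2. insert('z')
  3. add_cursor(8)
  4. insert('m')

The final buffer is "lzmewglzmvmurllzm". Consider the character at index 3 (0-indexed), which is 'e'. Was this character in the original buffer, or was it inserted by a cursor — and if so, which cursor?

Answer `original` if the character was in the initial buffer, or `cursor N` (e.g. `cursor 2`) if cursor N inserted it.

Answer: original

Derivation:
After op 1 (insert('l')): buffer="lewglvurll" (len 10), cursors c1@1 c2@5 c3@10, authorship 1...2....3
After op 2 (insert('z')): buffer="lzewglzvurllz" (len 13), cursors c1@2 c2@7 c3@13, authorship 11...22....33
After op 3 (add_cursor(8)): buffer="lzewglzvurllz" (len 13), cursors c1@2 c2@7 c4@8 c3@13, authorship 11...22....33
After op 4 (insert('m')): buffer="lzmewglzmvmurllzm" (len 17), cursors c1@3 c2@9 c4@11 c3@17, authorship 111...222.4...333
Authorship (.=original, N=cursor N): 1 1 1 . . . 2 2 2 . 4 . . . 3 3 3
Index 3: author = original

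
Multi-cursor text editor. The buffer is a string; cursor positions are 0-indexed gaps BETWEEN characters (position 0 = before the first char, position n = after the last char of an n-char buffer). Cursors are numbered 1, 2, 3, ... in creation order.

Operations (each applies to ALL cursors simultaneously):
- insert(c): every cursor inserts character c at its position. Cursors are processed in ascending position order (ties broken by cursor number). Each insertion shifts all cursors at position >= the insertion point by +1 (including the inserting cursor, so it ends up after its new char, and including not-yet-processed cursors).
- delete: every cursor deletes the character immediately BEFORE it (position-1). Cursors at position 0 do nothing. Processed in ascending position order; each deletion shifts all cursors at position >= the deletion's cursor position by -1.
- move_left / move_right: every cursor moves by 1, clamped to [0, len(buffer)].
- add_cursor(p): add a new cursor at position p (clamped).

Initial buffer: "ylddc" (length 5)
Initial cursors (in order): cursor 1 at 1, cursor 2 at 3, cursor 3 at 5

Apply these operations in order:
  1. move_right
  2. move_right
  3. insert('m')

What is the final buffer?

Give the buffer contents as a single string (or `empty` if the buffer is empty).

After op 1 (move_right): buffer="ylddc" (len 5), cursors c1@2 c2@4 c3@5, authorship .....
After op 2 (move_right): buffer="ylddc" (len 5), cursors c1@3 c2@5 c3@5, authorship .....
After op 3 (insert('m')): buffer="yldmdcmm" (len 8), cursors c1@4 c2@8 c3@8, authorship ...1..23

Answer: yldmdcmm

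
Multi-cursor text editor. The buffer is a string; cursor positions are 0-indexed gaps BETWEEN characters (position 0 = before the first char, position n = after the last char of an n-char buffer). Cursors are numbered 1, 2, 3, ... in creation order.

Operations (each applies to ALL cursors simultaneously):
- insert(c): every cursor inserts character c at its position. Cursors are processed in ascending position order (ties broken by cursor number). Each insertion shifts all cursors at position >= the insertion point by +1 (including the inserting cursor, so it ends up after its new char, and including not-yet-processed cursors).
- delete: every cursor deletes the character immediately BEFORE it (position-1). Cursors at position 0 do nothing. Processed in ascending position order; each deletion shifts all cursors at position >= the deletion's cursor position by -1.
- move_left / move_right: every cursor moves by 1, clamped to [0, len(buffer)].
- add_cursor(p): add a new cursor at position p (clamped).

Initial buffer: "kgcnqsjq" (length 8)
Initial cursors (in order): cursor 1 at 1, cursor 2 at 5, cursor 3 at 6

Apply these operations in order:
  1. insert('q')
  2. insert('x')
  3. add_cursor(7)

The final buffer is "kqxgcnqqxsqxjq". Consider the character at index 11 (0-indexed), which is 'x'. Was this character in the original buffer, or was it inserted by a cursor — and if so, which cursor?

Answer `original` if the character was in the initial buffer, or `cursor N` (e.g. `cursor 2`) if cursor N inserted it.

After op 1 (insert('q')): buffer="kqgcnqqsqjq" (len 11), cursors c1@2 c2@7 c3@9, authorship .1....2.3..
After op 2 (insert('x')): buffer="kqxgcnqqxsqxjq" (len 14), cursors c1@3 c2@9 c3@12, authorship .11....22.33..
After op 3 (add_cursor(7)): buffer="kqxgcnqqxsqxjq" (len 14), cursors c1@3 c4@7 c2@9 c3@12, authorship .11....22.33..
Authorship (.=original, N=cursor N): . 1 1 . . . . 2 2 . 3 3 . .
Index 11: author = 3

Answer: cursor 3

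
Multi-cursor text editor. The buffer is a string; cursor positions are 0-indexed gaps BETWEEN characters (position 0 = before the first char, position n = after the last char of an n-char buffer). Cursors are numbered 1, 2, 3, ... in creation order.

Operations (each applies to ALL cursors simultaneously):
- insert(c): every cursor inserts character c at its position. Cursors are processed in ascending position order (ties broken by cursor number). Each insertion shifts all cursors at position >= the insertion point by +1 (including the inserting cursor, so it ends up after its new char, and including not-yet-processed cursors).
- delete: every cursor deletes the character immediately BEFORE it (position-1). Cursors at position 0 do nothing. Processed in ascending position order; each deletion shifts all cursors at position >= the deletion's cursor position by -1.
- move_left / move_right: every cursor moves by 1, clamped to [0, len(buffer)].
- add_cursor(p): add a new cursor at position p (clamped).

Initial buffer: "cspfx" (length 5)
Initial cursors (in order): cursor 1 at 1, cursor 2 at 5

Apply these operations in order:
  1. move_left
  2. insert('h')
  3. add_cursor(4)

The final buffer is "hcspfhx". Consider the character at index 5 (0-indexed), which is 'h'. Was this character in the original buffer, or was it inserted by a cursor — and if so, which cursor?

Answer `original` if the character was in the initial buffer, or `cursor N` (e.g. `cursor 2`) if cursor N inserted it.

Answer: cursor 2

Derivation:
After op 1 (move_left): buffer="cspfx" (len 5), cursors c1@0 c2@4, authorship .....
After op 2 (insert('h')): buffer="hcspfhx" (len 7), cursors c1@1 c2@6, authorship 1....2.
After op 3 (add_cursor(4)): buffer="hcspfhx" (len 7), cursors c1@1 c3@4 c2@6, authorship 1....2.
Authorship (.=original, N=cursor N): 1 . . . . 2 .
Index 5: author = 2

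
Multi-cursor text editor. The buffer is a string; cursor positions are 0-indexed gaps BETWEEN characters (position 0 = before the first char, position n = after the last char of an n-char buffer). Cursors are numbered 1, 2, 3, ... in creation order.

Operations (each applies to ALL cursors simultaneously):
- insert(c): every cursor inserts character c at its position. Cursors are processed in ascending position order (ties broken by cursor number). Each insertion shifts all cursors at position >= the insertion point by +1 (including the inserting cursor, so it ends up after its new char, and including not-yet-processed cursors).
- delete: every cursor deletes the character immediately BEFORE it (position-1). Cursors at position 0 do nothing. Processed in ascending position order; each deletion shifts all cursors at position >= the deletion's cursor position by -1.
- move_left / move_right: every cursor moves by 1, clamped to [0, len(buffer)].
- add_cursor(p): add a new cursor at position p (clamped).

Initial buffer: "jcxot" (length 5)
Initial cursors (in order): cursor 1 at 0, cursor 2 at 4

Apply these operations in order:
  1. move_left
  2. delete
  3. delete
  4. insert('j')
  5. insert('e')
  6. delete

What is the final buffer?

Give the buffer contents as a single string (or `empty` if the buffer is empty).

Answer: jjjot

Derivation:
After op 1 (move_left): buffer="jcxot" (len 5), cursors c1@0 c2@3, authorship .....
After op 2 (delete): buffer="jcot" (len 4), cursors c1@0 c2@2, authorship ....
After op 3 (delete): buffer="jot" (len 3), cursors c1@0 c2@1, authorship ...
After op 4 (insert('j')): buffer="jjjot" (len 5), cursors c1@1 c2@3, authorship 1.2..
After op 5 (insert('e')): buffer="jejjeot" (len 7), cursors c1@2 c2@5, authorship 11.22..
After op 6 (delete): buffer="jjjot" (len 5), cursors c1@1 c2@3, authorship 1.2..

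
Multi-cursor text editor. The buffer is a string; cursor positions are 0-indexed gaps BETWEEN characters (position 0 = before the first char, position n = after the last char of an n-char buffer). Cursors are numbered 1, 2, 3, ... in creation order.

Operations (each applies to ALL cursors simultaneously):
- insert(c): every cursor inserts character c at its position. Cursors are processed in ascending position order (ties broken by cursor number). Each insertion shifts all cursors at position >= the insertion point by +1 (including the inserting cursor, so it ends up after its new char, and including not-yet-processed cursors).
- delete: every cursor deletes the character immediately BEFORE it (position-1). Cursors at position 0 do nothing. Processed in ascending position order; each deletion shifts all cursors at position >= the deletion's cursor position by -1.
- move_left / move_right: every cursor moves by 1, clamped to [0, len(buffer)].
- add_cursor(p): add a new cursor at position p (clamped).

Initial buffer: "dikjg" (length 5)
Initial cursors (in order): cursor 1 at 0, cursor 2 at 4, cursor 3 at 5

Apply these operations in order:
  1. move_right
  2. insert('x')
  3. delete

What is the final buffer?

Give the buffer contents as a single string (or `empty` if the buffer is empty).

After op 1 (move_right): buffer="dikjg" (len 5), cursors c1@1 c2@5 c3@5, authorship .....
After op 2 (insert('x')): buffer="dxikjgxx" (len 8), cursors c1@2 c2@8 c3@8, authorship .1....23
After op 3 (delete): buffer="dikjg" (len 5), cursors c1@1 c2@5 c3@5, authorship .....

Answer: dikjg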